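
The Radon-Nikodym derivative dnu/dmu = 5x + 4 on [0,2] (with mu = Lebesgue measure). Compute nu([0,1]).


nu(A) = integral_A (dnu/dmu) dmu = integral_0^1 (5x + 4) dx
Step 1: Antiderivative F(x) = (5/2)x^2 + 4x
Step 2: F(1) = (5/2)*1^2 + 4*1 = 2.5 + 4 = 6.5
Step 3: F(0) = (5/2)*0^2 + 4*0 = 0.0 + 0 = 0.0
Step 4: nu([0,1]) = F(1) - F(0) = 6.5 - 0.0 = 6.5


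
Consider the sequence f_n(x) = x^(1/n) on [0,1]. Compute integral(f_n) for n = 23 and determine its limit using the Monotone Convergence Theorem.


At n = 23: f_23(x) = x^(1/23).
Step 1: integral(x^(1/23), 0, 1) = [x^(1/23+1) / (1/23+1)] from 0 to 1
     = 1 / (1/23 + 1) = 1 / ((23+1)/23) = 23/(23+1)
     = 23/24 = 0.958333
Step 2: As n -> infinity, f_n(x) = x^(1/n) -> 1 for x in (0,1], and f_n is increasing in n.
By MCT, lim_n integral(f_n) = integral(lim_n f_n) = integral(1, 0, 1) = 1.
Step 3: Verify convergence: 23/24 = 0.958333 -> 1


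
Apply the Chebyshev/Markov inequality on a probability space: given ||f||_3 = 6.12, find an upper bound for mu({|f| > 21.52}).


Chebyshev/Markov inequality: mu(|f| > eps) <= (||f||_p / eps)^p
Step 1: ||f||_3 / eps = 6.12 / 21.52 = 0.284387
Step 2: Raise to power p = 3:
  (0.284387)^3 = 0.023
Step 3: Therefore mu(|f| > 21.52) <= 0.023


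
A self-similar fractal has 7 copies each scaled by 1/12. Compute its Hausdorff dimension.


For a self-similar set with N copies scaled by 1/r:
dim_H = log(N)/log(r) = log(7)/log(12)
= 1.94591/2.484907
= 0.783092


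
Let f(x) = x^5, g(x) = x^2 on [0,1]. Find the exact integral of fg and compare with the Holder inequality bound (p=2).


Step 1: Exact integral of f*g = integral(x^7, 0, 1) = 1/8
     = 0.125
Step 2: Holder bound with p=2, q=2:
  ||f||_p = (integral x^10 dx)^(1/2) = (1/11)^(1/2) = 0.301511
  ||g||_q = (integral x^4 dx)^(1/2) = (1/5)^(1/2) = 0.447214
Step 3: Holder bound = ||f||_p * ||g||_q = 0.301511 * 0.447214 = 0.13484
Verification: 0.125 <= 0.13484 (Holder holds)


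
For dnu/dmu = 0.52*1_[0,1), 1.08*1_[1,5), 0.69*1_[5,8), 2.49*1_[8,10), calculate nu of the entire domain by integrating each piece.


Integrate each piece of the Radon-Nikodym derivative:
Step 1: integral_0^1 0.52 dx = 0.52*(1-0) = 0.52*1 = 0.52
Step 2: integral_1^5 1.08 dx = 1.08*(5-1) = 1.08*4 = 4.32
Step 3: integral_5^8 0.69 dx = 0.69*(8-5) = 0.69*3 = 2.07
Step 4: integral_8^10 2.49 dx = 2.49*(10-8) = 2.49*2 = 4.98
Total: 0.52 + 4.32 + 2.07 + 4.98 = 11.89


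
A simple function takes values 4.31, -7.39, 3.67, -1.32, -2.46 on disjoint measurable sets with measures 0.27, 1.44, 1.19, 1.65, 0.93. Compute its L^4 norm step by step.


Step 1: Compute |f_i|^4 for each value:
  |4.31|^4 = 345.071491
  |-7.39|^4 = 2982.481466
  |3.67|^4 = 181.411267
  |-1.32|^4 = 3.035958
  |-2.46|^4 = 36.621863
Step 2: Multiply by measures and sum:
  345.071491 * 0.27 = 93.169303
  2982.481466 * 1.44 = 4294.773312
  181.411267 * 1.19 = 215.879408
  3.035958 * 1.65 = 5.00933
  36.621863 * 0.93 = 34.058332
Sum = 93.169303 + 4294.773312 + 215.879408 + 5.00933 + 34.058332 = 4642.889685
Step 3: Take the p-th root:
||f||_4 = (4642.889685)^(1/4) = 8.25462


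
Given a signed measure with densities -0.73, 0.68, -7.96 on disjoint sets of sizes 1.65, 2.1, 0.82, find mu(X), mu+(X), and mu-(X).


Step 1: Compute signed measure on each set:
  Set 1: -0.73 * 1.65 = -1.2045
  Set 2: 0.68 * 2.1 = 1.428
  Set 3: -7.96 * 0.82 = -6.5272
Step 2: Total signed measure = (-1.2045) + (1.428) + (-6.5272)
     = -6.3037
Step 3: Positive part mu+(X) = sum of positive contributions = 1.428
Step 4: Negative part mu-(X) = |sum of negative contributions| = 7.7317


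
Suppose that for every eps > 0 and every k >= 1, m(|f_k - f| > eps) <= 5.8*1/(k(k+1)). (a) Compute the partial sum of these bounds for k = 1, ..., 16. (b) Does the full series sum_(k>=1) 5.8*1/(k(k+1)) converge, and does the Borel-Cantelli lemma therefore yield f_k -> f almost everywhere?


Step 1: List the terms 5.8*1/(k(k+1)) for k = 1 to 16:
  k=1: 2.9
  k=2: 0.966667
  k=3: 0.483333
  k=4: 0.29
  k=5: 0.193333
  k=6: 0.138095
  k=7: 0.103571
  k=8: 0.080556
  k=9: 0.064444
  k=10: 0.052727
  k=11: 0.043939
  k=12: 0.037179
  k=13: 0.031868
  k=14: 0.027619
  k=15: 0.024167
  k=16: 0.021324
Step 2: Partial sum = 2.9 + 0.966667 + 0.483333 + 0.29 + 0.193333 + 0.138095 + 0.103571 + 0.080556 + 0.064444 + 0.052727 + 0.043939 + 0.037179 + 0.031868 + 0.027619 + 0.024167 + 0.021324
     = 5.458824
Step 3: The full series sum_(k>=1) 5.8*1/(k(k+1)) converges (telescoping series sum 1/(k(k+1)) = 1; a constant multiple of a convergent series converges).
Step 4: Fix eps > 0. Since sum_k m(|f_k - f| > eps) < infinity, the Borel-Cantelli lemma gives
        m(limsup_k {|f_k - f| > eps}) = 0, i.e. for a.e. x, |f_k(x) - f(x)| <= eps for all large k.
        Applying this with eps = 1/j for j = 1, 2, ... and intersecting the countably many full-measure sets,
        for a.e. x we get limsup_k |f_k(x) - f(x)| <= 1/j for every j, hence f_k -> f almost everywhere.
Conclusion: series converges; Borel-Cantelli yields f_k -> f a.e.


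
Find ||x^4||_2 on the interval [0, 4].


Step 1: ||f||_2 = (integral_0^4 |x^4|^2 dx)^(1/2)
     = (integral_0^4 x^8 dx)^(1/2)
Step 2: integral_0^4 x^8 dx = [x^9/(9)] from 0 to 4 = 4^9/9
     = 262144/9 = 29127.111111
Step 3: ||f||_2 = (29127.111111)^(1/2) = 170.666667


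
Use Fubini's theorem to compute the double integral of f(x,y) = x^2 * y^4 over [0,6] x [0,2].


By Fubini's theorem, the double integral factors as a product of single integrals:
Step 1: integral_0^6 x^2 dx = [x^3/3] from 0 to 6
     = 6^3/3 = 72
Step 2: integral_0^2 y^4 dy = [y^5/5] from 0 to 2
     = 2^5/5 = 6.4
Step 3: Double integral = 72 * 6.4 = 460.8


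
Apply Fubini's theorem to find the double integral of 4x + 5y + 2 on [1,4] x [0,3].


By Fubini, integrate in x first, then y.
Step 1: Fix y, integrate over x in [1,4]:
  integral(4x + 5y + 2, x=1..4)
  = 4*(4^2 - 1^2)/2 + (5y + 2)*(4 - 1)
  = 30 + (5y + 2)*3
  = 30 + 15y + 6
  = 36 + 15y
Step 2: Integrate over y in [0,3]:
  integral(36 + 15y, y=0..3)
  = 36*3 + 15*(3^2 - 0^2)/2
  = 108 + 67.5
  = 175.5


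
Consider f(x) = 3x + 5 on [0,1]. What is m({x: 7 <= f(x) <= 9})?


f^(-1)([7, 9]) = {x : 7 <= 3x + 5 <= 9}
Solving: (7 - 5)/3 <= x <= (9 - 5)/3
= [0.666667, 1.333333]
Intersecting with [0,1]: [0.666667, 1]
Measure = 1 - 0.666667 = 0.333333


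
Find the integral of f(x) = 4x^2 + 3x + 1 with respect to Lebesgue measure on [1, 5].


The Lebesgue integral of a Riemann-integrable function agrees with the Riemann integral.
Antiderivative F(x) = (4/3)x^3 + (3/2)x^2 + 1x
F(5) = (4/3)*5^3 + (3/2)*5^2 + 1*5
     = (4/3)*125 + (3/2)*25 + 1*5
     = 166.666667 + 37.5 + 5
     = 209.166667
F(1) = 3.833333
Integral = F(5) - F(1) = 209.166667 - 3.833333 = 205.333333


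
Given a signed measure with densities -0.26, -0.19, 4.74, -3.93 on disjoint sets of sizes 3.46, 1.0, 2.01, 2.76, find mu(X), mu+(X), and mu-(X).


Step 1: Compute signed measure on each set:
  Set 1: -0.26 * 3.46 = -0.8996
  Set 2: -0.19 * 1.0 = -0.19
  Set 3: 4.74 * 2.01 = 9.5274
  Set 4: -3.93 * 2.76 = -10.8468
Step 2: Total signed measure = (-0.8996) + (-0.19) + (9.5274) + (-10.8468)
     = -2.409
Step 3: Positive part mu+(X) = sum of positive contributions = 9.5274
Step 4: Negative part mu-(X) = |sum of negative contributions| = 11.9364


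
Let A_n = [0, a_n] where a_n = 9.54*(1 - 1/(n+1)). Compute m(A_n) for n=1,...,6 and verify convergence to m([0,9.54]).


By continuity of measure from below: if A_n increases to A, then m(A_n) -> m(A).
Here A = [0, 9.54], so m(A) = 9.54
Step 1: a_1 = 9.54*(1 - 1/2) = 4.77, m(A_1) = 4.77
Step 2: a_2 = 9.54*(1 - 1/3) = 6.36, m(A_2) = 6.36
Step 3: a_3 = 9.54*(1 - 1/4) = 7.155, m(A_3) = 7.155
Step 4: a_4 = 9.54*(1 - 1/5) = 7.632, m(A_4) = 7.632
Step 5: a_5 = 9.54*(1 - 1/6) = 7.95, m(A_5) = 7.95
Step 6: a_6 = 9.54*(1 - 1/7) = 8.1771, m(A_6) = 8.1771
Limit: m(A_n) -> m([0,9.54]) = 9.54


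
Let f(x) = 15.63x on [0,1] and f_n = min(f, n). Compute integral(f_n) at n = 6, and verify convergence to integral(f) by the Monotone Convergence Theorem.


f(x) = 15.63x on [0,1]; f_n(x) = min(15.63x, n). At n = 6:
Step 1: f(x) reaches 6 at x = 6/15.63 = 0.383877
Step 2: integral(f_6) = integral(15.63x, 0, 0.383877) + integral(6, 0.383877, 1)
       = 15.63*0.383877^2/2 + 6*(1 - 0.383877)
       = 1.151631 + 3.696737
       = 4.848369
Step 3: As n -> infinity, f_n increases to f, so by MCT integral(f_n) -> integral(f) = 15.63/2 = 7.815.
Convergence: integral(f_6) = 4.848369 -> 7.815 as n -> infinity


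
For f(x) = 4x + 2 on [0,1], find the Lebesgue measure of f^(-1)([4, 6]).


f^(-1)([4, 6]) = {x : 4 <= 4x + 2 <= 6}
Solving: (4 - 2)/4 <= x <= (6 - 2)/4
= [0.5, 1]
Intersecting with [0,1]: [0.5, 1]
Measure = 1 - 0.5 = 0.5


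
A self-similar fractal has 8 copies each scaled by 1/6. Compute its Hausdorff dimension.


For a self-similar set with N copies scaled by 1/r:
dim_H = log(N)/log(r) = log(8)/log(6)
= 2.079442/1.791759
= 1.160558


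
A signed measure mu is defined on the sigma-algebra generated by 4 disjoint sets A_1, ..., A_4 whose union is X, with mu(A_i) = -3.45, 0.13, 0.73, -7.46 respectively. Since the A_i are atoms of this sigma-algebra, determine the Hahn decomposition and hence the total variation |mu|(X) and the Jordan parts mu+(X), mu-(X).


Step 1: Every measurable set is a union of atoms (the cells / points), so a Hahn decomposition is
  obtained by grouping atoms by sign: P = union of atoms with mu > 0, N = union of the remaining atoms.
  Atoms in P (indices): 2, 3;  atoms in N (indices): 1, 4
  Positive values: 0.13, 0.73
  Negative values: -3.45, -7.46
Step 2: mu+(X) = mu(P) = sum of positive atom values = 0.86
Step 3: mu-(X) = -mu(N) = sum of |negative atom values| = 10.91
Step 4: |mu|(X) = mu+(X) + mu-(X) = 0.86 + 10.91 = 11.77


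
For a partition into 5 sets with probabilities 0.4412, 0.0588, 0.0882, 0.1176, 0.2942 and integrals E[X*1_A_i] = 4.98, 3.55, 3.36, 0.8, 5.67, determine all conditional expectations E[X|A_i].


For each cell A_i: E[X|A_i] = E[X*1_A_i] / P(A_i)
Step 1: E[X|A_1] = 4.98 / 0.4412 = 11.287398
Step 2: E[X|A_2] = 3.55 / 0.0588 = 60.37415
Step 3: E[X|A_3] = 3.36 / 0.0882 = 38.095238
Step 4: E[X|A_4] = 0.8 / 0.1176 = 6.802721
Step 5: E[X|A_5] = 5.67 / 0.2942 = 19.272604
Verification: E[X] = sum E[X*1_A_i] = 4.98 + 3.55 + 3.36 + 0.8 + 5.67 = 18.36


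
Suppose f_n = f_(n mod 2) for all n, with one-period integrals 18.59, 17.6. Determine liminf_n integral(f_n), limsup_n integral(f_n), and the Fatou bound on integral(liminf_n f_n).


The sequence (integral(f_n)) is periodic with period 2, repeating the values 18.59, 17.6 indefinitely.
Step 1: For a periodic sequence, every tail (a_m, a_(m+1), ...) contains all 2 period values infinitely often.
Step 2: Hence inf of every tail = min of the period values = min(18.59, 17.6) = 17.6.
        liminf_n integral(f_n) = sup over m of (inf of tail from m) = 17.6.
Step 3: Similarly sup of every tail = max of the period values = 18.59.
        limsup_n integral(f_n) = 18.59.
Step 4: Fatou's lemma: integral(liminf_n f_n) <= liminf_n integral(f_n) = 17.6.
        So the integral of the pointwise liminf is at most 17.6.


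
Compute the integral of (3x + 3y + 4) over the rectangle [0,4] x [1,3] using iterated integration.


By Fubini, integrate in x first, then y.
Step 1: Fix y, integrate over x in [0,4]:
  integral(3x + 3y + 4, x=0..4)
  = 3*(4^2 - 0^2)/2 + (3y + 4)*(4 - 0)
  = 24 + (3y + 4)*4
  = 24 + 12y + 16
  = 40 + 12y
Step 2: Integrate over y in [1,3]:
  integral(40 + 12y, y=1..3)
  = 40*2 + 12*(3^2 - 1^2)/2
  = 80 + 48
  = 128


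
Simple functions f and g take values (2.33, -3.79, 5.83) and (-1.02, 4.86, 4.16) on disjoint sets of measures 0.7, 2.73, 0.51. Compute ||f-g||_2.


Step 1: Compute differences f_i - g_i:
  2.33 - -1.02 = 3.35
  -3.79 - 4.86 = -8.65
  5.83 - 4.16 = 1.67
Step 2: Compute |diff|^2 * measure for each set:
  |3.35|^2 * 0.7 = 11.2225 * 0.7 = 7.85575
  |-8.65|^2 * 2.73 = 74.8225 * 2.73 = 204.265425
  |1.67|^2 * 0.51 = 2.7889 * 0.51 = 1.422339
Step 3: Sum = 213.543514
Step 4: ||f-g||_2 = (213.543514)^(1/2) = 14.613128


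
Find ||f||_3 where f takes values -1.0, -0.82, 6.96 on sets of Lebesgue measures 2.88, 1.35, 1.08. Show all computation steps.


Step 1: Compute |f_i|^3 for each value:
  |-1.0|^3 = 1
  |-0.82|^3 = 0.551368
  |6.96|^3 = 337.153536
Step 2: Multiply by measures and sum:
  1 * 2.88 = 2.88
  0.551368 * 1.35 = 0.744347
  337.153536 * 1.08 = 364.125819
Sum = 2.88 + 0.744347 + 364.125819 = 367.750166
Step 3: Take the p-th root:
||f||_3 = (367.750166)^(1/3) = 7.164474


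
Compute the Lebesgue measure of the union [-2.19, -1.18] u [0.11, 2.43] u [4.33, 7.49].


For pairwise disjoint intervals, m(union) = sum of lengths.
= (-1.18 - -2.19) + (2.43 - 0.11) + (7.49 - 4.33)
= 1.01 + 2.32 + 3.16
= 6.49


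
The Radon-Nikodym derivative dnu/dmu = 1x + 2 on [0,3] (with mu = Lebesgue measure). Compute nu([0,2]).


nu(A) = integral_A (dnu/dmu) dmu = integral_0^2 (1x + 2) dx
Step 1: Antiderivative F(x) = (1/2)x^2 + 2x
Step 2: F(2) = (1/2)*2^2 + 2*2 = 2 + 4 = 6
Step 3: F(0) = (1/2)*0^2 + 2*0 = 0.0 + 0 = 0.0
Step 4: nu([0,2]) = F(2) - F(0) = 6 - 0.0 = 6


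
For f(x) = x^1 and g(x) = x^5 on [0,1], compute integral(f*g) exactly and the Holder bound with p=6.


Step 1: Exact integral of f*g = integral(x^6, 0, 1) = 1/7
     = 0.142857
Step 2: Holder bound with p=6, q=1.2:
  ||f||_p = (integral x^6 dx)^(1/6) = (1/7)^(1/6) = 0.72302
  ||g||_q = (integral x^6 dx)^(1/1.2) = (1/7)^(1/1.2) = 0.197584
Step 3: Holder bound = ||f||_p * ||g||_q = 0.72302 * 0.197584 = 0.142857
Verification: 0.142857 <= 0.142857 (Holder holds)


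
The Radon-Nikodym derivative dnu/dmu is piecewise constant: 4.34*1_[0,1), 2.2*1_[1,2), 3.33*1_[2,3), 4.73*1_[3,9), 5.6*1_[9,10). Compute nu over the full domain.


Integrate each piece of the Radon-Nikodym derivative:
Step 1: integral_0^1 4.34 dx = 4.34*(1-0) = 4.34*1 = 4.34
Step 2: integral_1^2 2.2 dx = 2.2*(2-1) = 2.2*1 = 2.2
Step 3: integral_2^3 3.33 dx = 3.33*(3-2) = 3.33*1 = 3.33
Step 4: integral_3^9 4.73 dx = 4.73*(9-3) = 4.73*6 = 28.38
Step 5: integral_9^10 5.6 dx = 5.6*(10-9) = 5.6*1 = 5.6
Total: 4.34 + 2.2 + 3.33 + 28.38 + 5.6 = 43.85


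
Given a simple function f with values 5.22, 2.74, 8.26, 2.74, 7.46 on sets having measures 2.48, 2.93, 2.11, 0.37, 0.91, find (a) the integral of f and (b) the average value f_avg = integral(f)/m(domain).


Step 1: Integral = sum(value_i * measure_i)
= 5.22*2.48 + 2.74*2.93 + 8.26*2.11 + 2.74*0.37 + 7.46*0.91
= 12.9456 + 8.0282 + 17.4286 + 1.0138 + 6.7886
= 46.2048
Step 2: Total measure of domain = 2.48 + 2.93 + 2.11 + 0.37 + 0.91 = 8.8
Step 3: Average value = 46.2048 / 8.8 = 5.250545


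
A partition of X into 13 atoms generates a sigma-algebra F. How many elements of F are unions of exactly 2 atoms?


Each element of F is a union of some subset of the 13 atoms.
Elements that are unions of exactly 2 atoms correspond to 2-element subsets of the 13 atoms.
Count = C(13, 2) = 13! / (2! * 11!) = 78.


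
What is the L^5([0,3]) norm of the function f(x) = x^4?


Step 1: ||f||_5 = (integral_0^3 |x^4|^5 dx)^(1/5)
     = (integral_0^3 x^20 dx)^(1/5)
Step 2: integral_0^3 x^20 dx = [x^21/(21)] from 0 to 3 = 3^21/21
     = 10460353203/21 = 4.981121e+08
Step 3: ||f||_5 = (4.981121e+08)^(1/5) = 54.886484


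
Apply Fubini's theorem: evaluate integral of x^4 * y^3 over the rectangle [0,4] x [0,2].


By Fubini's theorem, the double integral factors as a product of single integrals:
Step 1: integral_0^4 x^4 dx = [x^5/5] from 0 to 4
     = 4^5/5 = 204.8
Step 2: integral_0^2 y^3 dy = [y^4/4] from 0 to 2
     = 2^4/4 = 4
Step 3: Double integral = 204.8 * 4 = 819.2


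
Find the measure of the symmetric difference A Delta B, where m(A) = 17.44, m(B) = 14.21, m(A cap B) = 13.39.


m(A Delta B) = m(A) + m(B) - 2*m(A n B)
= 17.44 + 14.21 - 2*13.39
= 17.44 + 14.21 - 26.78
= 4.87


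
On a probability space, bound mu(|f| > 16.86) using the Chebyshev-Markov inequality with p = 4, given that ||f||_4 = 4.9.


Chebyshev/Markov inequality: mu(|f| > eps) <= (||f||_p / eps)^p
Step 1: ||f||_4 / eps = 4.9 / 16.86 = 0.290629
Step 2: Raise to power p = 4:
  (0.290629)^4 = 0.007134
Step 3: Therefore mu(|f| > 16.86) <= 0.007134


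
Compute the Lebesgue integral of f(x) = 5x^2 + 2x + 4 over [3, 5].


The Lebesgue integral of a Riemann-integrable function agrees with the Riemann integral.
Antiderivative F(x) = (5/3)x^3 + (2/2)x^2 + 4x
F(5) = (5/3)*5^3 + (2/2)*5^2 + 4*5
     = (5/3)*125 + (2/2)*25 + 4*5
     = 208.333333 + 25 + 20
     = 253.333333
F(3) = 66
Integral = F(5) - F(3) = 253.333333 - 66 = 187.333333


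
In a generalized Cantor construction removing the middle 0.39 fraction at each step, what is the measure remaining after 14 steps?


Step 1: At each step, fraction remaining = 1 - 0.39 = 0.61
Step 2: After 14 steps, measure = (0.61)^14
Result = 9.876833e-04


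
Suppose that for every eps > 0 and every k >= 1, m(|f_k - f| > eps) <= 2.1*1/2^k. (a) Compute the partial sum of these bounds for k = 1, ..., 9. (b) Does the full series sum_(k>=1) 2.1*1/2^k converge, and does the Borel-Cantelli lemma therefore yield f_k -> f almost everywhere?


Step 1: List the terms 2.1*1/2^k for k = 1 to 9:
  k=1: 1.05
  k=2: 0.525
  k=3: 0.2625
  k=4: 0.13125
  k=5: 0.065625
  k=6: 0.032813
  k=7: 0.016406
  k=8: 0.008203
  k=9: 0.004102
Step 2: Partial sum = 1.05 + 0.525 + 0.2625 + 0.13125 + 0.065625 + 0.032813 + 0.016406 + 0.008203 + 0.004102
     = 2.095898
Step 3: The full series sum_(k>=1) 2.1*1/2^k converges (geometric series with ratio 1/2 < 1; a constant multiple of a convergent series converges).
Step 4: Fix eps > 0. Since sum_k m(|f_k - f| > eps) < infinity, the Borel-Cantelli lemma gives
        m(limsup_k {|f_k - f| > eps}) = 0, i.e. for a.e. x, |f_k(x) - f(x)| <= eps for all large k.
        Applying this with eps = 1/j for j = 1, 2, ... and intersecting the countably many full-measure sets,
        for a.e. x we get limsup_k |f_k(x) - f(x)| <= 1/j for every j, hence f_k -> f almost everywhere.
Conclusion: series converges; Borel-Cantelli yields f_k -> f a.e.


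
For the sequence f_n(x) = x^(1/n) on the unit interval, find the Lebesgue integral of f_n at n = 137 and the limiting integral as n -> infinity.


At n = 137: f_137(x) = x^(1/137).
Step 1: integral(x^(1/137), 0, 1) = [x^(1/137+1) / (1/137+1)] from 0 to 1
     = 1 / (1/137 + 1) = 1 / ((137+1)/137) = 137/(137+1)
     = 137/138 = 0.992754
Step 2: As n -> infinity, f_n(x) = x^(1/n) -> 1 for x in (0,1], and f_n is increasing in n.
By MCT, lim_n integral(f_n) = integral(lim_n f_n) = integral(1, 0, 1) = 1.
Step 3: Verify convergence: 137/138 = 0.992754 -> 1


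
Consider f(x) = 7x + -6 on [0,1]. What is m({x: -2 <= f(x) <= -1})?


f^(-1)([-2, -1]) = {x : -2 <= 7x + -6 <= -1}
Solving: (-2 - -6)/7 <= x <= (-1 - -6)/7
= [0.571429, 0.714286]
Intersecting with [0,1]: [0.571429, 0.714286]
Measure = 0.714286 - 0.571429 = 0.142857


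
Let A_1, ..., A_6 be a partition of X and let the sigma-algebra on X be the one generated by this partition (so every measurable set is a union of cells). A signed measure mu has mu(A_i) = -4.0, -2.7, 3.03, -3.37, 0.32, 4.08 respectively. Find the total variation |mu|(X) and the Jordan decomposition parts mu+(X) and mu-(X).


Step 1: Every measurable set is a union of atoms (the cells / points), so a Hahn decomposition is
  obtained by grouping atoms by sign: P = union of atoms with mu > 0, N = union of the remaining atoms.
  Atoms in P (indices): 3, 5, 6;  atoms in N (indices): 1, 2, 4
  Positive values: 3.03, 0.32, 4.08
  Negative values: -4, -2.7, -3.37
Step 2: mu+(X) = mu(P) = sum of positive atom values = 7.43
Step 3: mu-(X) = -mu(N) = sum of |negative atom values| = 10.07
Step 4: |mu|(X) = mu+(X) + mu-(X) = 7.43 + 10.07 = 17.5


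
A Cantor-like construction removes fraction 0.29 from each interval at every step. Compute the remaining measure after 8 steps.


Step 1: At each step, fraction remaining = 1 - 0.29 = 0.71
Step 2: After 8 steps, measure = (0.71)^8
Result = 0.064575


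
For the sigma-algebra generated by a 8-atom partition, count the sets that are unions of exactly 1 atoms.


Each element of F is a union of some subset of the 8 atoms.
Elements that are unions of exactly 1 atoms correspond to 1-element subsets of the 8 atoms.
Count = C(8, 1) = 8! / (1! * 7!) = 8.


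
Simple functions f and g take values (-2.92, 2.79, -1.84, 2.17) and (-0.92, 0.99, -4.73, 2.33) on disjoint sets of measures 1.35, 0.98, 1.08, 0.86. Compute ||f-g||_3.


Step 1: Compute differences f_i - g_i:
  -2.92 - -0.92 = -2
  2.79 - 0.99 = 1.8
  -1.84 - -4.73 = 2.89
  2.17 - 2.33 = -0.16
Step 2: Compute |diff|^3 * measure for each set:
  |-2|^3 * 1.35 = 8 * 1.35 = 10.8
  |1.8|^3 * 0.98 = 5.832 * 0.98 = 5.71536
  |2.89|^3 * 1.08 = 24.137569 * 1.08 = 26.068575
  |-0.16|^3 * 0.86 = 0.004096 * 0.86 = 0.003523
Step 3: Sum = 42.587457
Step 4: ||f-g||_3 = (42.587457)^(1/3) = 3.492158


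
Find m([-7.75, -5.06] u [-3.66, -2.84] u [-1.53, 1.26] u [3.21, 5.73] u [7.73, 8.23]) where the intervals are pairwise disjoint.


For pairwise disjoint intervals, m(union) = sum of lengths.
= (-5.06 - -7.75) + (-2.84 - -3.66) + (1.26 - -1.53) + (5.73 - 3.21) + (8.23 - 7.73)
= 2.69 + 0.82 + 2.79 + 2.52 + 0.5
= 9.32


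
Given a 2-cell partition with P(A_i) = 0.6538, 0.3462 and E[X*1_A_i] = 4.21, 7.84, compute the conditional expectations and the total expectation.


For each cell A_i: E[X|A_i] = E[X*1_A_i] / P(A_i)
Step 1: E[X|A_1] = 4.21 / 0.6538 = 6.439278
Step 2: E[X|A_2] = 7.84 / 0.3462 = 22.645869
Verification: E[X] = sum E[X*1_A_i] = 4.21 + 7.84 = 12.05


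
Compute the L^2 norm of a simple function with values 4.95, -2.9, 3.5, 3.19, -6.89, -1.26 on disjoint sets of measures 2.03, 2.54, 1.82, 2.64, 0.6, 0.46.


Step 1: Compute |f_i|^2 for each value:
  |4.95|^2 = 24.5025
  |-2.9|^2 = 8.41
  |3.5|^2 = 12.25
  |3.19|^2 = 10.1761
  |-6.89|^2 = 47.4721
  |-1.26|^2 = 1.5876
Step 2: Multiply by measures and sum:
  24.5025 * 2.03 = 49.740075
  8.41 * 2.54 = 21.3614
  12.25 * 1.82 = 22.295
  10.1761 * 2.64 = 26.864904
  47.4721 * 0.6 = 28.48326
  1.5876 * 0.46 = 0.730296
Sum = 49.740075 + 21.3614 + 22.295 + 26.864904 + 28.48326 + 0.730296 = 149.474935
Step 3: Take the p-th root:
||f||_2 = (149.474935)^(1/2) = 12.225994


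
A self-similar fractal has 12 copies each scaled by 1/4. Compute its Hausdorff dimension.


For a self-similar set with N copies scaled by 1/r:
dim_H = log(N)/log(r) = log(12)/log(4)
= 2.484907/1.386294
= 1.792481


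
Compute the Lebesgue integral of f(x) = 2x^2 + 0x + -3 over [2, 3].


The Lebesgue integral of a Riemann-integrable function agrees with the Riemann integral.
Antiderivative F(x) = (2/3)x^3 + (0/2)x^2 + -3x
F(3) = (2/3)*3^3 + (0/2)*3^2 + -3*3
     = (2/3)*27 + (0/2)*9 + -3*3
     = 18 + 0.0 + -9
     = 9
F(2) = -0.666667
Integral = F(3) - F(2) = 9 - -0.666667 = 9.666667


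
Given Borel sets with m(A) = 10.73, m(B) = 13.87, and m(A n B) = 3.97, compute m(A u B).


By inclusion-exclusion: m(A u B) = m(A) + m(B) - m(A n B)
= 10.73 + 13.87 - 3.97
= 20.63


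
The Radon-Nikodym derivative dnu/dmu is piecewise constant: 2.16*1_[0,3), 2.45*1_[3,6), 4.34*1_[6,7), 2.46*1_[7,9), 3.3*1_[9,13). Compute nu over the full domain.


Integrate each piece of the Radon-Nikodym derivative:
Step 1: integral_0^3 2.16 dx = 2.16*(3-0) = 2.16*3 = 6.48
Step 2: integral_3^6 2.45 dx = 2.45*(6-3) = 2.45*3 = 7.35
Step 3: integral_6^7 4.34 dx = 4.34*(7-6) = 4.34*1 = 4.34
Step 4: integral_7^9 2.46 dx = 2.46*(9-7) = 2.46*2 = 4.92
Step 5: integral_9^13 3.3 dx = 3.3*(13-9) = 3.3*4 = 13.2
Total: 6.48 + 7.35 + 4.34 + 4.92 + 13.2 = 36.29


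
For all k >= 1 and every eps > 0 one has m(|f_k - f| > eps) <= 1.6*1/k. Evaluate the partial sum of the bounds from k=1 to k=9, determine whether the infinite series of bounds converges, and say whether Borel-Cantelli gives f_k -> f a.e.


Step 1: List the terms 1.6*1/k for k = 1 to 9:
  k=1: 1.6
  k=2: 0.8
  k=3: 0.533333
  k=4: 0.4
  k=5: 0.32
  k=6: 0.266667
  k=7: 0.228571
  k=8: 0.2
  k=9: 0.177778
Step 2: Partial sum = 1.6 + 0.8 + 0.533333 + 0.4 + 0.32 + 0.266667 + 0.228571 + 0.2 + 0.177778
     = 4.526349
Step 3: The full series sum_(k>=1) 1.6*1/k diverges (harmonic series, p = 1; a nonzero constant multiple of a divergent series diverges).
Step 4: The (first) Borel-Cantelli lemma requires a summable sequence of measures, so it does not apply here;
        from this bound alone no conclusion about a.e. convergence can be drawn (convergence in measure still
        gives an a.e.-convergent subsequence, but not a.e. convergence of the whole sequence).
Conclusion: series diverges; Borel-Cantelli is inconclusive about a.e. convergence of f_k.


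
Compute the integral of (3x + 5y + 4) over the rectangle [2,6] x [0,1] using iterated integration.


By Fubini, integrate in x first, then y.
Step 1: Fix y, integrate over x in [2,6]:
  integral(3x + 5y + 4, x=2..6)
  = 3*(6^2 - 2^2)/2 + (5y + 4)*(6 - 2)
  = 48 + (5y + 4)*4
  = 48 + 20y + 16
  = 64 + 20y
Step 2: Integrate over y in [0,1]:
  integral(64 + 20y, y=0..1)
  = 64*1 + 20*(1^2 - 0^2)/2
  = 64 + 10
  = 74


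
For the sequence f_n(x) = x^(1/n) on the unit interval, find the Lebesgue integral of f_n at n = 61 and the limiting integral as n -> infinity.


At n = 61: f_61(x) = x^(1/61).
Step 1: integral(x^(1/61), 0, 1) = [x^(1/61+1) / (1/61+1)] from 0 to 1
     = 1 / (1/61 + 1) = 1 / ((61+1)/61) = 61/(61+1)
     = 61/62 = 0.983871
Step 2: As n -> infinity, f_n(x) = x^(1/n) -> 1 for x in (0,1], and f_n is increasing in n.
By MCT, lim_n integral(f_n) = integral(lim_n f_n) = integral(1, 0, 1) = 1.
Step 3: Verify convergence: 61/62 = 0.983871 -> 1


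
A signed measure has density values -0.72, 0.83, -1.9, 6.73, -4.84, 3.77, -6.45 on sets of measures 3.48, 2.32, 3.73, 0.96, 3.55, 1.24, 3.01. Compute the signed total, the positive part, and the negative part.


Step 1: Compute signed measure on each set:
  Set 1: -0.72 * 3.48 = -2.5056
  Set 2: 0.83 * 2.32 = 1.9256
  Set 3: -1.9 * 3.73 = -7.087
  Set 4: 6.73 * 0.96 = 6.4608
  Set 5: -4.84 * 3.55 = -17.182
  Set 6: 3.77 * 1.24 = 4.6748
  Set 7: -6.45 * 3.01 = -19.4145
Step 2: Total signed measure = (-2.5056) + (1.9256) + (-7.087) + (6.4608) + (-17.182) + (4.6748) + (-19.4145)
     = -33.1279
Step 3: Positive part mu+(X) = sum of positive contributions = 13.0612
Step 4: Negative part mu-(X) = |sum of negative contributions| = 46.1891


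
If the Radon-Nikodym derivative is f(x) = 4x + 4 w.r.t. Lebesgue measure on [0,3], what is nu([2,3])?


nu(A) = integral_A (dnu/dmu) dmu = integral_2^3 (4x + 4) dx
Step 1: Antiderivative F(x) = (4/2)x^2 + 4x
Step 2: F(3) = (4/2)*3^2 + 4*3 = 18 + 12 = 30
Step 3: F(2) = (4/2)*2^2 + 4*2 = 8 + 8 = 16
Step 4: nu([2,3]) = F(3) - F(2) = 30 - 16 = 14


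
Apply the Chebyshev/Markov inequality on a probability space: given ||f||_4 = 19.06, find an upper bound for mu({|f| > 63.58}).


Chebyshev/Markov inequality: mu(|f| > eps) <= (||f||_p / eps)^p
Step 1: ||f||_4 / eps = 19.06 / 63.58 = 0.29978
Step 2: Raise to power p = 4:
  (0.29978)^4 = 0.008076
Step 3: Therefore mu(|f| > 63.58) <= 0.008076


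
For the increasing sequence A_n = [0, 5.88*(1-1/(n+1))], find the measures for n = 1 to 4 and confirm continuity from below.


By continuity of measure from below: if A_n increases to A, then m(A_n) -> m(A).
Here A = [0, 5.88], so m(A) = 5.88
Step 1: a_1 = 5.88*(1 - 1/2) = 2.94, m(A_1) = 2.94
Step 2: a_2 = 5.88*(1 - 1/3) = 3.92, m(A_2) = 3.92
Step 3: a_3 = 5.88*(1 - 1/4) = 4.41, m(A_3) = 4.41
Step 4: a_4 = 5.88*(1 - 1/5) = 4.704, m(A_4) = 4.704
Limit: m(A_n) -> m([0,5.88]) = 5.88


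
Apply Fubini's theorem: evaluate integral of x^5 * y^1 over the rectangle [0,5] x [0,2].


By Fubini's theorem, the double integral factors as a product of single integrals:
Step 1: integral_0^5 x^5 dx = [x^6/6] from 0 to 5
     = 5^6/6 = 2604.166667
Step 2: integral_0^2 y^1 dy = [y^2/2] from 0 to 2
     = 2^2/2 = 2
Step 3: Double integral = 2604.166667 * 2 = 5208.333333


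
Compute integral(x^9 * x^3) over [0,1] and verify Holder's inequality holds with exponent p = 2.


Step 1: Exact integral of f*g = integral(x^12, 0, 1) = 1/13
     = 0.076923
Step 2: Holder bound with p=2, q=2:
  ||f||_p = (integral x^18 dx)^(1/2) = (1/19)^(1/2) = 0.229416
  ||g||_q = (integral x^6 dx)^(1/2) = (1/7)^(1/2) = 0.377964
Step 3: Holder bound = ||f||_p * ||g||_q = 0.229416 * 0.377964 = 0.086711
Verification: 0.076923 <= 0.086711 (Holder holds)


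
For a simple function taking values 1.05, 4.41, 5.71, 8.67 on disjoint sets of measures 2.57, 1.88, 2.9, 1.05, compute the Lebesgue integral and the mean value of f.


Step 1: Integral = sum(value_i * measure_i)
= 1.05*2.57 + 4.41*1.88 + 5.71*2.9 + 8.67*1.05
= 2.6985 + 8.2908 + 16.559 + 9.1035
= 36.6518
Step 2: Total measure of domain = 2.57 + 1.88 + 2.9 + 1.05 = 8.4
Step 3: Average value = 36.6518 / 8.4 = 4.36331


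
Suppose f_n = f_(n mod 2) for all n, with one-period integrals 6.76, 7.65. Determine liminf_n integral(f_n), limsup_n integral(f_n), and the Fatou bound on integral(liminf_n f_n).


The sequence (integral(f_n)) is periodic with period 2, repeating the values 6.76, 7.65 indefinitely.
Step 1: For a periodic sequence, every tail (a_m, a_(m+1), ...) contains all 2 period values infinitely often.
Step 2: Hence inf of every tail = min of the period values = min(6.76, 7.65) = 6.76.
        liminf_n integral(f_n) = sup over m of (inf of tail from m) = 6.76.
Step 3: Similarly sup of every tail = max of the period values = 7.65.
        limsup_n integral(f_n) = 7.65.
Step 4: Fatou's lemma: integral(liminf_n f_n) <= liminf_n integral(f_n) = 6.76.
        So the integral of the pointwise liminf is at most 6.76.


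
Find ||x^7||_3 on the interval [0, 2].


Step 1: ||f||_3 = (integral_0^2 |x^7|^3 dx)^(1/3)
     = (integral_0^2 x^21 dx)^(1/3)
Step 2: integral_0^2 x^21 dx = [x^22/(22)] from 0 to 2 = 2^22/22
     = 4194304/22 = 190650.181818
Step 3: ||f||_3 = (190650.181818)^(1/3) = 57.554472


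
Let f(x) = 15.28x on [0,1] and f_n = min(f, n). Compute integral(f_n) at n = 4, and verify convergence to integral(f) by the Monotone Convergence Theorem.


f(x) = 15.28x on [0,1]; f_n(x) = min(15.28x, n). At n = 4:
Step 1: f(x) reaches 4 at x = 4/15.28 = 0.26178
Step 2: integral(f_4) = integral(15.28x, 0, 0.26178) + integral(4, 0.26178, 1)
       = 15.28*0.26178^2/2 + 4*(1 - 0.26178)
       = 0.52356 + 2.95288
       = 3.47644
Step 3: As n -> infinity, f_n increases to f, so by MCT integral(f_n) -> integral(f) = 15.28/2 = 7.64.
Convergence: integral(f_4) = 3.47644 -> 7.64 as n -> infinity


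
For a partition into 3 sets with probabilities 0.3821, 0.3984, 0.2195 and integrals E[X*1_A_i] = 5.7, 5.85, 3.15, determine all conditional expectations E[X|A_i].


For each cell A_i: E[X|A_i] = E[X*1_A_i] / P(A_i)
Step 1: E[X|A_1] = 5.7 / 0.3821 = 14.917561
Step 2: E[X|A_2] = 5.85 / 0.3984 = 14.683735
Step 3: E[X|A_3] = 3.15 / 0.2195 = 14.350797
Verification: E[X] = sum E[X*1_A_i] = 5.7 + 5.85 + 3.15 = 14.7


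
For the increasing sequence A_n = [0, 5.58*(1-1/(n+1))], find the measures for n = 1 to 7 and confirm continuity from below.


By continuity of measure from below: if A_n increases to A, then m(A_n) -> m(A).
Here A = [0, 5.58], so m(A) = 5.58
Step 1: a_1 = 5.58*(1 - 1/2) = 2.79, m(A_1) = 2.79
Step 2: a_2 = 5.58*(1 - 1/3) = 3.72, m(A_2) = 3.72
Step 3: a_3 = 5.58*(1 - 1/4) = 4.185, m(A_3) = 4.185
Step 4: a_4 = 5.58*(1 - 1/5) = 4.464, m(A_4) = 4.464
Step 5: a_5 = 5.58*(1 - 1/6) = 4.65, m(A_5) = 4.65
Step 6: a_6 = 5.58*(1 - 1/7) = 4.7829, m(A_6) = 4.7829
Step 7: a_7 = 5.58*(1 - 1/8) = 4.8825, m(A_7) = 4.8825
Limit: m(A_n) -> m([0,5.58]) = 5.58


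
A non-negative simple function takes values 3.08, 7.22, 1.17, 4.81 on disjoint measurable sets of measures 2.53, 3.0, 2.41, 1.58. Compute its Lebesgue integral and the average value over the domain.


Step 1: Integral = sum(value_i * measure_i)
= 3.08*2.53 + 7.22*3.0 + 1.17*2.41 + 4.81*1.58
= 7.7924 + 21.66 + 2.8197 + 7.5998
= 39.8719
Step 2: Total measure of domain = 2.53 + 3.0 + 2.41 + 1.58 = 9.52
Step 3: Average value = 39.8719 / 9.52 = 4.188225


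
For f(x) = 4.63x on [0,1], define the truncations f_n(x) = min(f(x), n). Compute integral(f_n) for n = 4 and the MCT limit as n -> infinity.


f(x) = 4.63x on [0,1]; f_n(x) = min(4.63x, n). At n = 4:
Step 1: f(x) reaches 4 at x = 4/4.63 = 0.863931
Step 2: integral(f_4) = integral(4.63x, 0, 0.863931) + integral(4, 0.863931, 1)
       = 4.63*0.863931^2/2 + 4*(1 - 0.863931)
       = 1.727862 + 0.544276
       = 2.272138
Step 3: As n -> infinity, f_n increases to f, so by MCT integral(f_n) -> integral(f) = 4.63/2 = 2.315.
Convergence: integral(f_4) = 2.272138 -> 2.315 as n -> infinity


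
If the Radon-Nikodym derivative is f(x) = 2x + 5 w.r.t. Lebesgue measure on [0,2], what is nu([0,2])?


nu(A) = integral_A (dnu/dmu) dmu = integral_0^2 (2x + 5) dx
Step 1: Antiderivative F(x) = (2/2)x^2 + 5x
Step 2: F(2) = (2/2)*2^2 + 5*2 = 4 + 10 = 14
Step 3: F(0) = (2/2)*0^2 + 5*0 = 0.0 + 0 = 0.0
Step 4: nu([0,2]) = F(2) - F(0) = 14 - 0.0 = 14


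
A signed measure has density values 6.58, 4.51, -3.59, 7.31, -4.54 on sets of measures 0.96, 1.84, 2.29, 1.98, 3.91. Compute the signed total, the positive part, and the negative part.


Step 1: Compute signed measure on each set:
  Set 1: 6.58 * 0.96 = 6.3168
  Set 2: 4.51 * 1.84 = 8.2984
  Set 3: -3.59 * 2.29 = -8.2211
  Set 4: 7.31 * 1.98 = 14.4738
  Set 5: -4.54 * 3.91 = -17.7514
Step 2: Total signed measure = (6.3168) + (8.2984) + (-8.2211) + (14.4738) + (-17.7514)
     = 3.1165
Step 3: Positive part mu+(X) = sum of positive contributions = 29.089
Step 4: Negative part mu-(X) = |sum of negative contributions| = 25.9725


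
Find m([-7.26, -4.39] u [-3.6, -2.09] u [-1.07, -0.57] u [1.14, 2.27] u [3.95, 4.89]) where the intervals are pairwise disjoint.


For pairwise disjoint intervals, m(union) = sum of lengths.
= (-4.39 - -7.26) + (-2.09 - -3.6) + (-0.57 - -1.07) + (2.27 - 1.14) + (4.89 - 3.95)
= 2.87 + 1.51 + 0.5 + 1.13 + 0.94
= 6.95


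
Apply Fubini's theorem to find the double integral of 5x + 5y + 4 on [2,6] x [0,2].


By Fubini, integrate in x first, then y.
Step 1: Fix y, integrate over x in [2,6]:
  integral(5x + 5y + 4, x=2..6)
  = 5*(6^2 - 2^2)/2 + (5y + 4)*(6 - 2)
  = 80 + (5y + 4)*4
  = 80 + 20y + 16
  = 96 + 20y
Step 2: Integrate over y in [0,2]:
  integral(96 + 20y, y=0..2)
  = 96*2 + 20*(2^2 - 0^2)/2
  = 192 + 40
  = 232


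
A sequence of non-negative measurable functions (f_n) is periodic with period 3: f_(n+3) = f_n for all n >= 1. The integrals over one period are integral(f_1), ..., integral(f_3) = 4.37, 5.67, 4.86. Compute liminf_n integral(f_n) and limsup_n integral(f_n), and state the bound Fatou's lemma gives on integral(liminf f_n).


The sequence (integral(f_n)) is periodic with period 3, repeating the values 4.37, 5.67, 4.86 indefinitely.
Step 1: For a periodic sequence, every tail (a_m, a_(m+1), ...) contains all 3 period values infinitely often.
Step 2: Hence inf of every tail = min of the period values = min(4.37, 5.67, 4.86) = 4.37.
        liminf_n integral(f_n) = sup over m of (inf of tail from m) = 4.37.
Step 3: Similarly sup of every tail = max of the period values = 5.67.
        limsup_n integral(f_n) = 5.67.
Step 4: Fatou's lemma: integral(liminf_n f_n) <= liminf_n integral(f_n) = 4.37.
        So the integral of the pointwise liminf is at most 4.37.


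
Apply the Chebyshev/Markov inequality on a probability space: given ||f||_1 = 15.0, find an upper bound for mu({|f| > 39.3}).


Chebyshev/Markov inequality: mu(|f| > eps) <= (||f||_p / eps)^p
Step 1: ||f||_1 / eps = 15.0 / 39.3 = 0.381679
Step 2: Raise to power p = 1:
  (0.381679)^1 = 0.381679
Step 3: Therefore mu(|f| > 39.3) <= 0.381679


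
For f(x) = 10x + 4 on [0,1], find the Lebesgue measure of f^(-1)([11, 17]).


f^(-1)([11, 17]) = {x : 11 <= 10x + 4 <= 17}
Solving: (11 - 4)/10 <= x <= (17 - 4)/10
= [0.7, 1.3]
Intersecting with [0,1]: [0.7, 1]
Measure = 1 - 0.7 = 0.3


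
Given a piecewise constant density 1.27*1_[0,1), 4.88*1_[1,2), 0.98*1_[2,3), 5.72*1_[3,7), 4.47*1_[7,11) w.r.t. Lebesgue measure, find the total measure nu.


Integrate each piece of the Radon-Nikodym derivative:
Step 1: integral_0^1 1.27 dx = 1.27*(1-0) = 1.27*1 = 1.27
Step 2: integral_1^2 4.88 dx = 4.88*(2-1) = 4.88*1 = 4.88
Step 3: integral_2^3 0.98 dx = 0.98*(3-2) = 0.98*1 = 0.98
Step 4: integral_3^7 5.72 dx = 5.72*(7-3) = 5.72*4 = 22.88
Step 5: integral_7^11 4.47 dx = 4.47*(11-7) = 4.47*4 = 17.88
Total: 1.27 + 4.88 + 0.98 + 22.88 + 17.88 = 47.89


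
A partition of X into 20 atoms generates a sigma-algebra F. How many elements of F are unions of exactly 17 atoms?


Each element of F is a union of some subset of the 20 atoms.
Elements that are unions of exactly 17 atoms correspond to 17-element subsets of the 20 atoms.
Count = C(20, 17) = 20! / (17! * 3!) = 1140.


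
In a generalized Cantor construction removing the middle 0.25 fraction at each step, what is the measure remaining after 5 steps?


Step 1: At each step, fraction remaining = 1 - 0.25 = 0.75
Step 2: After 5 steps, measure = (0.75)^5
Step 3: Computing the power step by step:
  After step 1: 0.75
  After step 2: 0.5625
  After step 3: 0.421875
  After step 4: 0.316406
  After step 5: 0.237305
Result = 0.237305


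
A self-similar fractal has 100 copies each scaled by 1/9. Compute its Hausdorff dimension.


For a self-similar set with N copies scaled by 1/r:
dim_H = log(N)/log(r) = log(100)/log(9)
= 4.60517/2.197225
= 2.095903


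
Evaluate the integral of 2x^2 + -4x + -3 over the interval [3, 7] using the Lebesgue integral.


The Lebesgue integral of a Riemann-integrable function agrees with the Riemann integral.
Antiderivative F(x) = (2/3)x^3 + (-4/2)x^2 + -3x
F(7) = (2/3)*7^3 + (-4/2)*7^2 + -3*7
     = (2/3)*343 + (-4/2)*49 + -3*7
     = 228.666667 + -98 + -21
     = 109.666667
F(3) = -9
Integral = F(7) - F(3) = 109.666667 - -9 = 118.666667


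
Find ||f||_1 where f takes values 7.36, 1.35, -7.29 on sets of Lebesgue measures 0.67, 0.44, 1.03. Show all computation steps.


Step 1: Compute |f_i|^1 for each value:
  |7.36|^1 = 7.36
  |1.35|^1 = 1.35
  |-7.29|^1 = 7.29
Step 2: Multiply by measures and sum:
  7.36 * 0.67 = 4.9312
  1.35 * 0.44 = 0.594
  7.29 * 1.03 = 7.5087
Sum = 4.9312 + 0.594 + 7.5087 = 13.0339
Step 3: Take the p-th root:
||f||_1 = (13.0339)^(1/1) = 13.0339


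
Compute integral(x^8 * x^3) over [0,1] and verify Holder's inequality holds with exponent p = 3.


Step 1: Exact integral of f*g = integral(x^11, 0, 1) = 1/12
     = 0.083333
Step 2: Holder bound with p=3, q=1.5:
  ||f||_p = (integral x^24 dx)^(1/3) = (1/25)^(1/3) = 0.341995
  ||g||_q = (integral x^4.5 dx)^(1/1.5) = (1/5.5)^(1/1.5) = 0.320941
Step 3: Holder bound = ||f||_p * ||g||_q = 0.341995 * 0.320941 = 0.10976
Verification: 0.083333 <= 0.10976 (Holder holds)


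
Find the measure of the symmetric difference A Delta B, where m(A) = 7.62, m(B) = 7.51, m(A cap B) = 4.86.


m(A Delta B) = m(A) + m(B) - 2*m(A n B)
= 7.62 + 7.51 - 2*4.86
= 7.62 + 7.51 - 9.72
= 5.41


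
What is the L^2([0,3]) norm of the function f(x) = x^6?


Step 1: ||f||_2 = (integral_0^3 |x^6|^2 dx)^(1/2)
     = (integral_0^3 x^12 dx)^(1/2)
Step 2: integral_0^3 x^12 dx = [x^13/(13)] from 0 to 3 = 3^13/13
     = 1594323/13 = 122640.230769
Step 3: ||f||_2 = (122640.230769)^(1/2) = 350.200272


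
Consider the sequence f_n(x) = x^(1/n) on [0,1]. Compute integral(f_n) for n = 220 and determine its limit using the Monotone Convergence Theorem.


At n = 220: f_220(x) = x^(1/220).
Step 1: integral(x^(1/220), 0, 1) = [x^(1/220+1) / (1/220+1)] from 0 to 1
     = 1 / (1/220 + 1) = 1 / ((220+1)/220) = 220/(220+1)
     = 220/221 = 0.995475
Step 2: As n -> infinity, f_n(x) = x^(1/n) -> 1 for x in (0,1], and f_n is increasing in n.
By MCT, lim_n integral(f_n) = integral(lim_n f_n) = integral(1, 0, 1) = 1.
Step 3: Verify convergence: 220/221 = 0.995475 -> 1


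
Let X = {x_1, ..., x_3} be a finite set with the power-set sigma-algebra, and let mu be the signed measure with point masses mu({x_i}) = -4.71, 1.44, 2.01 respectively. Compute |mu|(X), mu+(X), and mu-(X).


Step 1: Every measurable set is a union of atoms (the cells / points), so a Hahn decomposition is
  obtained by grouping atoms by sign: P = union of atoms with mu > 0, N = union of the remaining atoms.
  Atoms in P (indices): 2, 3;  atoms in N (indices): 1
  Positive values: 1.44, 2.01
  Negative values: -4.71
Step 2: mu+(X) = mu(P) = sum of positive atom values = 3.45
Step 3: mu-(X) = -mu(N) = sum of |negative atom values| = 4.71
Step 4: |mu|(X) = mu+(X) + mu-(X) = 3.45 + 4.71 = 8.16
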